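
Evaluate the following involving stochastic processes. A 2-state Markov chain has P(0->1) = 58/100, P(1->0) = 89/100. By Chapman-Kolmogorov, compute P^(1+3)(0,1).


P^4 = P^1 * P^3
Computing via matrix multiplication of the transition matrix.
Entry (0,1) of P^4 = 0.3753

0.3753


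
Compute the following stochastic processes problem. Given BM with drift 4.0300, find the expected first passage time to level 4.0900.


Expected first passage time = a/mu
= 4.0900/4.0300
= 1.0149

1.0149


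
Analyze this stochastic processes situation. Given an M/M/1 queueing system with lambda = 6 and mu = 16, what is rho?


rho = lambda/mu
= 6/16
= 0.3750

0.3750


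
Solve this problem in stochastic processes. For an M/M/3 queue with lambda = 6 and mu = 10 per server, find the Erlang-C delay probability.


a = lambda/mu = 0.6000
rho = a/c = 0.2000
Erlang-C formula applied:
C(c,a) = 0.0247

0.0247


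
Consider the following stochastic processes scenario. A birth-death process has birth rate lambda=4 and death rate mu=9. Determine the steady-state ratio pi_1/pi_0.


For birth-death process, pi_n/pi_0 = (lambda/mu)^n
= (4/9)^1
= 0.4444

0.4444


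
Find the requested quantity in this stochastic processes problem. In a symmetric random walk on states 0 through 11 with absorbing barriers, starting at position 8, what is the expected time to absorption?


For symmetric RW on 0,...,N with absorbing barriers, E(i) = i*(N-i)
E(8) = 8 * 3 = 24

24


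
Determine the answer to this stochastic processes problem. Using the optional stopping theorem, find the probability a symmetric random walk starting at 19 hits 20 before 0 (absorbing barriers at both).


By optional stopping theorem: E(M at tau) = M(0) = 19
P(hit 20)*20 + P(hit 0)*0 = 19
P(hit 20) = (19 - 0)/(20 - 0) = 19/20 = 0.9500

0.9500


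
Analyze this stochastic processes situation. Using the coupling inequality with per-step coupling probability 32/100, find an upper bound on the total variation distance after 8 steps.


TV distance bound <= (1-delta)^n
= (1 - 0.3200)^8
= 0.6800^8
= 0.0457

0.0457


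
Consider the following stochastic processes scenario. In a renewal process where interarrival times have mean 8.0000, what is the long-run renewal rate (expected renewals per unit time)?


Long-run renewal rate = 1/E(X)
= 1/8.0000
= 0.1250

0.1250


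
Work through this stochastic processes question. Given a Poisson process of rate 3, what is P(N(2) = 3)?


P(N(t)=k) = (lambda*t)^k * exp(-lambda*t) / k!
lambda*t = 6
= 6^3 * exp(-6) / 3!
= 216 * 0.0025 / 6
= 0.0892

0.0892


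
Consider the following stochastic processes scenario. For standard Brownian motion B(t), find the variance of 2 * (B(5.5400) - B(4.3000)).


Var(alpha*(B(t)-B(s))) = alpha^2 * (t-s)
= 2^2 * (5.5400 - 4.3000)
= 4 * 1.2400
= 4.9600

4.9600


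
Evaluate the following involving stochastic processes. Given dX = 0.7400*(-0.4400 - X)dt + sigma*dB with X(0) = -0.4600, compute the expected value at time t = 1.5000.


E[X(t)] = mu + (X(0) - mu)*exp(-theta*t)
= -0.4400 + (-0.4600 - -0.4400)*exp(-0.7400*1.5000)
= -0.4400 + -0.0200 * 0.3296
= -0.4466

-0.4466


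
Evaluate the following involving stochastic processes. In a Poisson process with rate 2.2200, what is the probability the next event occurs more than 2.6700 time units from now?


P(X > t) = exp(-lambda * t)
= exp(-2.2200 * 2.6700)
= exp(-5.9274) = 0.0027

0.0027


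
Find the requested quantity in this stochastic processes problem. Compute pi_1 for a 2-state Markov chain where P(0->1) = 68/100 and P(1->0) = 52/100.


Stationary distribution: pi_0 = p10/(p01+p10), pi_1 = p01/(p01+p10)
p01 = 0.6800, p10 = 0.5200
pi_1 = 0.5667

0.5667


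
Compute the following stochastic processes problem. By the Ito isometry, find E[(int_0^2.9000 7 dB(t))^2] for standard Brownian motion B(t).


By Ito isometry: E[(int f dB)^2] = int f^2 dt
= 7^2 * 2.9000
= 49 * 2.9000 = 142.1000

142.1000


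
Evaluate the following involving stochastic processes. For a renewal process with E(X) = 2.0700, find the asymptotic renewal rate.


Long-run renewal rate = 1/E(X)
= 1/2.0700
= 0.4831

0.4831


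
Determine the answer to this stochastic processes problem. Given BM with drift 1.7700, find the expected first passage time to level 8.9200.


Expected first passage time = a/mu
= 8.9200/1.7700
= 5.0395

5.0395


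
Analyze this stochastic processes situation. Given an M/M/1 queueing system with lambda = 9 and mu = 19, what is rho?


rho = lambda/mu
= 9/19
= 0.4737

0.4737


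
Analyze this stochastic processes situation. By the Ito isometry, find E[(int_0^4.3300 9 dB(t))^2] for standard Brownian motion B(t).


By Ito isometry: E[(int f dB)^2] = int f^2 dt
= 9^2 * 4.3300
= 81 * 4.3300 = 350.7300

350.7300


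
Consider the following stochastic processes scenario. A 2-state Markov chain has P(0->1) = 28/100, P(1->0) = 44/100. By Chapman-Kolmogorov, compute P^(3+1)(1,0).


P^4 = P^3 * P^1
Computing via matrix multiplication of the transition matrix.
Entry (1,0) of P^4 = 0.6074

0.6074


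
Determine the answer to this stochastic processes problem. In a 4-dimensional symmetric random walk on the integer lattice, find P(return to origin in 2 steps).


P(return in 2 steps) = P(reverse first step) = 1/(2d)
= 1/8
= 0.1250

0.1250


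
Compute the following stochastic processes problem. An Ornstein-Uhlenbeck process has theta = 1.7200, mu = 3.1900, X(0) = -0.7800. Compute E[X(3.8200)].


E[X(t)] = mu + (X(0) - mu)*exp(-theta*t)
= 3.1900 + (-0.7800 - 3.1900)*exp(-1.7200*3.8200)
= 3.1900 + -3.9700 * 0.0014
= 3.1844

3.1844


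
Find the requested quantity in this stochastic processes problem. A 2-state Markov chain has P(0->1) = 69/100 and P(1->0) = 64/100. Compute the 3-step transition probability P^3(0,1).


Computing P^3 by matrix multiplication.
P = [[0.3100, 0.6900], [0.6400, 0.3600]]
After raising P to the power 3:
P^3(0,1) = 0.5374

0.5374


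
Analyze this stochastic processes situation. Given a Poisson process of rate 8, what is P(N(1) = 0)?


P(N(t)=k) = (lambda*t)^k * exp(-lambda*t) / k!
lambda*t = 8
= 8^0 * exp(-8) / 0!
= 1 * 3.3546e-04 / 1
= 3.3546e-04

3.3546e-04


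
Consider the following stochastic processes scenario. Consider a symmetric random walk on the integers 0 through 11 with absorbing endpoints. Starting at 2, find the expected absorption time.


For symmetric RW on 0,...,N with absorbing barriers, E(i) = i*(N-i)
E(2) = 2 * 9 = 18

18


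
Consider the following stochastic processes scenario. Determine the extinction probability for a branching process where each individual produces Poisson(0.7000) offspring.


Since mu = 0.7000 <= 1, extinction probability = 1.

1.0000


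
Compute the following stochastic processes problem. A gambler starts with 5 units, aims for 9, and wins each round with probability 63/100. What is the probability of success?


Gambler's ruin formula:
r = q/p = 0.3700/0.6300 = 0.5873
P(win) = (1 - r^i)/(1 - r^N)
= (1 - 0.5873^5)/(1 - 0.5873^9)
= 0.9379

0.9379


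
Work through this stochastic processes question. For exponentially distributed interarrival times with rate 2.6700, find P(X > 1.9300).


P(X > t) = exp(-lambda * t)
= exp(-2.6700 * 1.9300)
= exp(-5.1531) = 0.0058

0.0058


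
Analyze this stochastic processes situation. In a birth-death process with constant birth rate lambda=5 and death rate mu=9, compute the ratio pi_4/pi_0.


For birth-death process, pi_n/pi_0 = (lambda/mu)^n
= (5/9)^4
= 0.0953

0.0953


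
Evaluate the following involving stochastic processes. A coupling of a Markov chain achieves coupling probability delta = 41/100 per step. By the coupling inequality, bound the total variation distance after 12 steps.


TV distance bound <= (1-delta)^n
= (1 - 0.4100)^12
= 0.5900^12
= 0.0018

0.0018


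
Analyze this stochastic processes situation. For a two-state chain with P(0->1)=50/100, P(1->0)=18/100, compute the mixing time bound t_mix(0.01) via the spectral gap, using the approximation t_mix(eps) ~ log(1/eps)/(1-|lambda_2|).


lambda_2 = |1 - p01 - p10| = |1 - 0.5000 - 0.1800| = 0.3200
t_mix ~ log(1/eps)/(1 - |lambda_2|)
= log(100)/(1 - 0.3200) = 4.6052/0.6800
= 6.7723

6.7723


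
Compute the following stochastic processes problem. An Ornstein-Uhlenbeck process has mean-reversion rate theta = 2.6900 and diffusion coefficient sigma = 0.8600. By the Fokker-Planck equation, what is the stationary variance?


Stationary variance = sigma^2 / (2*theta)
= 0.8600^2 / (2*2.6900)
= 0.7396 / 5.3800
= 0.1375

0.1375


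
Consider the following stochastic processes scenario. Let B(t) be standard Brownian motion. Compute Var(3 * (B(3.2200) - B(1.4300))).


Var(alpha*(B(t)-B(s))) = alpha^2 * (t-s)
= 3^2 * (3.2200 - 1.4300)
= 9 * 1.7900
= 16.1100

16.1100


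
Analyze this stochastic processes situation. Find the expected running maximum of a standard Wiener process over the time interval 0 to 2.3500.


E(max B(s)) = sqrt(2t/pi)
= sqrt(2*2.3500/pi)
= sqrt(1.4961)
= 1.2231

1.2231


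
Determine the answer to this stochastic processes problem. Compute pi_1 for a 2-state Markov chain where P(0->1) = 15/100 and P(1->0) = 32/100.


Stationary distribution: pi_0 = p10/(p01+p10), pi_1 = p01/(p01+p10)
p01 = 0.1500, p10 = 0.3200
pi_1 = 0.3191

0.3191


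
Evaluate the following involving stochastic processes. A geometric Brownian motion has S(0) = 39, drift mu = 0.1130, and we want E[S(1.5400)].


E[S(t)] = S(0) * exp(mu * t)
= 39 * exp(0.1130 * 1.5400)
= 39 * 1.1901
= 46.4131

46.4131


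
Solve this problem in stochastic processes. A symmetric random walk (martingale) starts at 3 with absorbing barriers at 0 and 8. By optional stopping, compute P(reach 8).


By optional stopping theorem: E(M at tau) = M(0) = 3
P(hit 8)*8 + P(hit 0)*0 = 3
P(hit 8) = (3 - 0)/(8 - 0) = 3/8 = 0.3750

0.3750


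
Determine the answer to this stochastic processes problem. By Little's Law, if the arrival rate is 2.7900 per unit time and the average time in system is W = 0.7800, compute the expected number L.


Little's Law: L = lambda * W
= 2.7900 * 0.7800
= 2.1762

2.1762


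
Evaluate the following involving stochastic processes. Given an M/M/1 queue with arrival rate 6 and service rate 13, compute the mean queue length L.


rho = 6/13 = 0.4615
L = rho/(1-rho)
= 0.4615/0.5385
= 0.8571

0.8571


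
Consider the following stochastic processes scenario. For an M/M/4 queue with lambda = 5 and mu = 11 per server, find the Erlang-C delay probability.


a = lambda/mu = 0.4545
rho = a/c = 0.1136
Erlang-C formula applied:
C(c,a) = 0.0013

0.0013


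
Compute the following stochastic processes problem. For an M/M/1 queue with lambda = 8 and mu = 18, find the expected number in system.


rho = 8/18 = 0.4444
L = rho/(1-rho)
= 0.4444/0.5556
= 0.8000

0.8000


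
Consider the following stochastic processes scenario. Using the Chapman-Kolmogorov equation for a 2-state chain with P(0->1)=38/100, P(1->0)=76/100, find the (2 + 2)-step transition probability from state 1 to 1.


P^4 = P^2 * P^2
Computing via matrix multiplication of the transition matrix.
Entry (1,1) of P^4 = 0.3336

0.3336


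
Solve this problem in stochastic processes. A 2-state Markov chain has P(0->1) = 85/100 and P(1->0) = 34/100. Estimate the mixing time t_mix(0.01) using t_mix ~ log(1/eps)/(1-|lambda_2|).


lambda_2 = |1 - p01 - p10| = |1 - 0.8500 - 0.3400| = 0.1900
t_mix ~ log(1/eps)/(1 - |lambda_2|)
= log(100)/(1 - 0.1900) = 4.6052/0.8100
= 5.6854

5.6854


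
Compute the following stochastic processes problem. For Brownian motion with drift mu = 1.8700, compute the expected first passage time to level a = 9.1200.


Expected first passage time = a/mu
= 9.1200/1.8700
= 4.8770

4.8770


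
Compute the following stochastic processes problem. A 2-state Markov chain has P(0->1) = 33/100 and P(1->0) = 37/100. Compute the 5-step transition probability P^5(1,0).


Computing P^5 by matrix multiplication.
P = [[0.6700, 0.3300], [0.3700, 0.6300]]
After raising P to the power 5:
P^5(1,0) = 0.5273

0.5273


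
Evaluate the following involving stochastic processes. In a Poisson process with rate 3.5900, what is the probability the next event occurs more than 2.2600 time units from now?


P(X > t) = exp(-lambda * t)
= exp(-3.5900 * 2.2600)
= exp(-8.1134) = 2.9950e-04

2.9950e-04


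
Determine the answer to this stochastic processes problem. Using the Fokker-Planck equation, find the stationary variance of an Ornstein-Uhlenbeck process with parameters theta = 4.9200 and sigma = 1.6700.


Stationary variance = sigma^2 / (2*theta)
= 1.6700^2 / (2*4.9200)
= 2.7889 / 9.8400
= 0.2834

0.2834


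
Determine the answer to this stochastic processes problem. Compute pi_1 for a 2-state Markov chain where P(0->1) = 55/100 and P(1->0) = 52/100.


Stationary distribution: pi_0 = p10/(p01+p10), pi_1 = p01/(p01+p10)
p01 = 0.5500, p10 = 0.5200
pi_1 = 0.5140

0.5140


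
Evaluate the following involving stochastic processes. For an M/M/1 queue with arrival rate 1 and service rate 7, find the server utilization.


rho = lambda/mu
= 1/7
= 0.1429

0.1429


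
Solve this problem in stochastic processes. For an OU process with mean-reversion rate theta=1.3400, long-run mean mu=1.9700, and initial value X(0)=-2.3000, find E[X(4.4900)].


E[X(t)] = mu + (X(0) - mu)*exp(-theta*t)
= 1.9700 + (-2.3000 - 1.9700)*exp(-1.3400*4.4900)
= 1.9700 + -4.2700 * 0.0024
= 1.9596

1.9596


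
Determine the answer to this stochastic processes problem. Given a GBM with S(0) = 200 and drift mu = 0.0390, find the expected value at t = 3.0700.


E[S(t)] = S(0) * exp(mu * t)
= 200 * exp(0.0390 * 3.0700)
= 200 * 1.1272
= 225.4385

225.4385


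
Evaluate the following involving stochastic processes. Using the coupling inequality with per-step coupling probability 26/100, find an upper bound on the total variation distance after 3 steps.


TV distance bound <= (1-delta)^n
= (1 - 0.2600)^3
= 0.7400^3
= 0.4052

0.4052


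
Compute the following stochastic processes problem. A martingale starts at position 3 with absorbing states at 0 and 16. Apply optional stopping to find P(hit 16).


By optional stopping theorem: E(M at tau) = M(0) = 3
P(hit 16)*16 + P(hit 0)*0 = 3
P(hit 16) = (3 - 0)/(16 - 0) = 3/16 = 0.1875

0.1875


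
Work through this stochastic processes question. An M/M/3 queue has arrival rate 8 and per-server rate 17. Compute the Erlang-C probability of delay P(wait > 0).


a = lambda/mu = 0.4706
rho = a/c = 0.1569
Erlang-C formula applied:
C(c,a) = 0.0129

0.0129


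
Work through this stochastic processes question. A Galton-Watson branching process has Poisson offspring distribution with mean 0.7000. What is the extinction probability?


Since mu = 0.7000 <= 1, extinction probability = 1.

1.0000


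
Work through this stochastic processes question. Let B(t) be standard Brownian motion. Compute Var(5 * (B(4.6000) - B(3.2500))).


Var(alpha*(B(t)-B(s))) = alpha^2 * (t-s)
= 5^2 * (4.6000 - 3.2500)
= 25 * 1.3500
= 33.7500

33.7500


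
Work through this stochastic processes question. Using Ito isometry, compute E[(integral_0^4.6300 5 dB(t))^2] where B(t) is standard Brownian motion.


By Ito isometry: E[(int f dB)^2] = int f^2 dt
= 5^2 * 4.6300
= 25 * 4.6300 = 115.7500

115.7500


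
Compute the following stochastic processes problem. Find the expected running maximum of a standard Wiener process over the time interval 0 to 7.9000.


E(max B(s)) = sqrt(2t/pi)
= sqrt(2*7.9000/pi)
= sqrt(5.0293)
= 2.2426

2.2426


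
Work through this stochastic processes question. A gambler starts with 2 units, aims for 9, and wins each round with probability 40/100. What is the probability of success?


Gambler's ruin formula:
r = q/p = 0.6000/0.4000 = 1.5000
P(win) = (1 - r^i)/(1 - r^N)
= (1 - 1.5000^2)/(1 - 1.5000^9)
= 0.0334

0.0334


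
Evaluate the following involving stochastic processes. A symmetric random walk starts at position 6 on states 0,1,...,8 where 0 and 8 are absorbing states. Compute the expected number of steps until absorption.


For symmetric RW on 0,...,N with absorbing barriers, E(i) = i*(N-i)
E(6) = 6 * 2 = 12

12


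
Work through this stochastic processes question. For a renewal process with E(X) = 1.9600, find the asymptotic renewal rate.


Long-run renewal rate = 1/E(X)
= 1/1.9600
= 0.5102

0.5102


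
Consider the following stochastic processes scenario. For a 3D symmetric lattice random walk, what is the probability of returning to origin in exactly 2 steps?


P(return in 2 steps) = P(reverse first step) = 1/(2d)
= 1/6
= 0.1667

0.1667


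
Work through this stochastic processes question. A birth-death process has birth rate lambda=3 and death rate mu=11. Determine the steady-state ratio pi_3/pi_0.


For birth-death process, pi_n/pi_0 = (lambda/mu)^n
= (3/11)^3
= 0.0203

0.0203


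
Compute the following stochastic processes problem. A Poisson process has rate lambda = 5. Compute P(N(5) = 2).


P(N(t)=k) = (lambda*t)^k * exp(-lambda*t) / k!
lambda*t = 25
= 25^2 * exp(-25) / 2!
= 625 * 1.3888e-11 / 2
= 4.3400e-09

4.3400e-09


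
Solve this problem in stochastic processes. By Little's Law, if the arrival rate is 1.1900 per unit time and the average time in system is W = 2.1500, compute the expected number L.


Little's Law: L = lambda * W
= 1.1900 * 2.1500
= 2.5585

2.5585


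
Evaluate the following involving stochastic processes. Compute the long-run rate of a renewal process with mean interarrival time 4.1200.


Long-run renewal rate = 1/E(X)
= 1/4.1200
= 0.2427

0.2427


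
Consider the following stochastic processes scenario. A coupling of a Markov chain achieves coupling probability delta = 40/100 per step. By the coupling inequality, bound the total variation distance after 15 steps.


TV distance bound <= (1-delta)^n
= (1 - 0.4000)^15
= 0.6000^15
= 4.7018e-04

4.7018e-04


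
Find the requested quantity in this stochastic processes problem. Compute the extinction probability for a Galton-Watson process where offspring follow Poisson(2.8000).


Since mu = 2.8000 > 1, extinction prob q < 1.
Solve s = exp(mu*(s-1)) iteratively.
q = 0.0750

0.0750


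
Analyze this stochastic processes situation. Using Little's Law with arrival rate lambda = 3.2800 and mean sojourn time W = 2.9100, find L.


Little's Law: L = lambda * W
= 3.2800 * 2.9100
= 9.5448

9.5448


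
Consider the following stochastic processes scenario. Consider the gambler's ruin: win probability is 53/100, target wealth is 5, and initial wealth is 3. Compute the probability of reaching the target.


Gambler's ruin formula:
r = q/p = 0.4700/0.5300 = 0.8868
P(win) = (1 - r^i)/(1 - r^N)
= (1 - 0.8868^3)/(1 - 0.8868^5)
= 0.6701

0.6701


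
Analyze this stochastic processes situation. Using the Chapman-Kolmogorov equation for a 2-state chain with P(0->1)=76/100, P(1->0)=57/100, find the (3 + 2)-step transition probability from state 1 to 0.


P^5 = P^3 * P^2
Computing via matrix multiplication of the transition matrix.
Entry (1,0) of P^5 = 0.4302

0.4302


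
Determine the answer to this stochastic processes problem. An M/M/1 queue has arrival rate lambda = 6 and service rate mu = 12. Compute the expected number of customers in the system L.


rho = 6/12 = 0.5000
L = rho/(1-rho)
= 0.5000/0.5000
= 1.0000

1.0000


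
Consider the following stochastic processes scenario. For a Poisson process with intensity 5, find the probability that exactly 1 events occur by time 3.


P(N(t)=k) = (lambda*t)^k * exp(-lambda*t) / k!
lambda*t = 15
= 15^1 * exp(-15) / 1!
= 15 * 3.0590e-07 / 1
= 4.5885e-06

4.5885e-06


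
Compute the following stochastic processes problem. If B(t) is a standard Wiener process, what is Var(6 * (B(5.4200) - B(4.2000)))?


Var(alpha*(B(t)-B(s))) = alpha^2 * (t-s)
= 6^2 * (5.4200 - 4.2000)
= 36 * 1.2200
= 43.9200

43.9200


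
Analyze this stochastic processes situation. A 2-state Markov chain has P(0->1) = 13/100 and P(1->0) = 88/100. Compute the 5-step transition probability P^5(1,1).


Computing P^5 by matrix multiplication.
P = [[0.8700, 0.1300], [0.8800, 0.1200]]
After raising P to the power 5:
P^5(1,1) = 0.1287

0.1287


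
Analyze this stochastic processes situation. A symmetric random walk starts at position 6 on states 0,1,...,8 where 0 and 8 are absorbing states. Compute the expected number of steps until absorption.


For symmetric RW on 0,...,N with absorbing barriers, E(i) = i*(N-i)
E(6) = 6 * 2 = 12

12


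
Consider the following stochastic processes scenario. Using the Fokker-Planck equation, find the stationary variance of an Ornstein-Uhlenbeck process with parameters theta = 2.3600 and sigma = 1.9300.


Stationary variance = sigma^2 / (2*theta)
= 1.9300^2 / (2*2.3600)
= 3.7249 / 4.7200
= 0.7892

0.7892


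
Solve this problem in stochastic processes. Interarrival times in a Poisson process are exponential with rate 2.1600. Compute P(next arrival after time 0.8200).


P(X > t) = exp(-lambda * t)
= exp(-2.1600 * 0.8200)
= exp(-1.7712) = 0.1701

0.1701


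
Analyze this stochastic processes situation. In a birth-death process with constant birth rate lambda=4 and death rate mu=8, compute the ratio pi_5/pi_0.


For birth-death process, pi_n/pi_0 = (lambda/mu)^n
= (4/8)^5
= 0.0312

0.0312


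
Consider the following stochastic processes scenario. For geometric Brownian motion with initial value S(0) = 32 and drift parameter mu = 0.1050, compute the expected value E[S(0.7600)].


E[S(t)] = S(0) * exp(mu * t)
= 32 * exp(0.1050 * 0.7600)
= 32 * 1.0831
= 34.6583

34.6583


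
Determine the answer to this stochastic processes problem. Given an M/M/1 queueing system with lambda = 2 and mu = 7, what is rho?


rho = lambda/mu
= 2/7
= 0.2857

0.2857


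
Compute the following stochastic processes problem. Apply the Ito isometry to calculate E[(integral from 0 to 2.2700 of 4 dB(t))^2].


By Ito isometry: E[(int f dB)^2] = int f^2 dt
= 4^2 * 2.2700
= 16 * 2.2700 = 36.3200

36.3200


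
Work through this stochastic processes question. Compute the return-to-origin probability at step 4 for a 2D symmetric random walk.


P = C(4,2)^2 / 4^4
= 6^2 / 256
= 36 / 256
= 0.1406

0.1406


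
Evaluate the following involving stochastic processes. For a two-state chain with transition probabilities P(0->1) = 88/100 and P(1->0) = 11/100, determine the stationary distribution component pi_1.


Stationary distribution: pi_0 = p10/(p01+p10), pi_1 = p01/(p01+p10)
p01 = 0.8800, p10 = 0.1100
pi_1 = 0.8889

0.8889


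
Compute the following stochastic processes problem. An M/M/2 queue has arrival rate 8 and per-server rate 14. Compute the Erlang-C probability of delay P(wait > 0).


a = lambda/mu = 0.5714
rho = a/c = 0.2857
Erlang-C formula applied:
C(c,a) = 0.1270

0.1270


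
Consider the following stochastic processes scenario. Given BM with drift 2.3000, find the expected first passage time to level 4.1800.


Expected first passage time = a/mu
= 4.1800/2.3000
= 1.8174

1.8174


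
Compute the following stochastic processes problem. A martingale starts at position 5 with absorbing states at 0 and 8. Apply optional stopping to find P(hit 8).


By optional stopping theorem: E(M at tau) = M(0) = 5
P(hit 8)*8 + P(hit 0)*0 = 5
P(hit 8) = (5 - 0)/(8 - 0) = 5/8 = 0.6250

0.6250


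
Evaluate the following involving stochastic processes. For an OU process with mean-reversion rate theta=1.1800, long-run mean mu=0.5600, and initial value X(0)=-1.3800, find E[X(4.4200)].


E[X(t)] = mu + (X(0) - mu)*exp(-theta*t)
= 0.5600 + (-1.3800 - 0.5600)*exp(-1.1800*4.4200)
= 0.5600 + -1.9400 * 0.0054
= 0.5495

0.5495


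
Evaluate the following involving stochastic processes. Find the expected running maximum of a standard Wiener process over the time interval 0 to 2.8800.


E(max B(s)) = sqrt(2t/pi)
= sqrt(2*2.8800/pi)
= sqrt(1.8335)
= 1.3541

1.3541


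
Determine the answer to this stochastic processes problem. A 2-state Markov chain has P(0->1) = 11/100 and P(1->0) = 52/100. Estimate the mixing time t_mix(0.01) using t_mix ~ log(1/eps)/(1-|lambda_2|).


lambda_2 = |1 - p01 - p10| = |1 - 0.1100 - 0.5200| = 0.3700
t_mix ~ log(1/eps)/(1 - |lambda_2|)
= log(100)/(1 - 0.3700) = 4.6052/0.6300
= 7.3098

7.3098


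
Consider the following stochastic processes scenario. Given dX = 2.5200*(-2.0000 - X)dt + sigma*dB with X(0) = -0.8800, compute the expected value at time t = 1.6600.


E[X(t)] = mu + (X(0) - mu)*exp(-theta*t)
= -2.0000 + (-0.8800 - -2.0000)*exp(-2.5200*1.6600)
= -2.0000 + 1.1200 * 0.0152
= -1.9829

-1.9829


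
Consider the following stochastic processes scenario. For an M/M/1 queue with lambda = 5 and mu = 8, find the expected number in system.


rho = 5/8 = 0.6250
L = rho/(1-rho)
= 0.6250/0.3750
= 1.6667

1.6667


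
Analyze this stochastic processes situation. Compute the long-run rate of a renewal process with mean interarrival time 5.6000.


Long-run renewal rate = 1/E(X)
= 1/5.6000
= 0.1786

0.1786


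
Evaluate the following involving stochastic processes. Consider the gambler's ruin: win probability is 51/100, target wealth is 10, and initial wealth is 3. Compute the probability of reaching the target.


Gambler's ruin formula:
r = q/p = 0.4900/0.5100 = 0.9608
P(win) = (1 - r^i)/(1 - r^N)
= (1 - 0.9608^3)/(1 - 0.9608^10)
= 0.3430

0.3430


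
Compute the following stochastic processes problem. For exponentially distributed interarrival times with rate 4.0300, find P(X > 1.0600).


P(X > t) = exp(-lambda * t)
= exp(-4.0300 * 1.0600)
= exp(-4.2718) = 0.0140

0.0140


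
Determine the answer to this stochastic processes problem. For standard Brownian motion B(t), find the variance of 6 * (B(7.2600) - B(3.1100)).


Var(alpha*(B(t)-B(s))) = alpha^2 * (t-s)
= 6^2 * (7.2600 - 3.1100)
= 36 * 4.1500
= 149.4000

149.4000


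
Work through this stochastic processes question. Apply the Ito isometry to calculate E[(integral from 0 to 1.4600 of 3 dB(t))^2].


By Ito isometry: E[(int f dB)^2] = int f^2 dt
= 3^2 * 1.4600
= 9 * 1.4600 = 13.1400

13.1400


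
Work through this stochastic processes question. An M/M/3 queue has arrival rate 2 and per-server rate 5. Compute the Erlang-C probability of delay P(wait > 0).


a = lambda/mu = 0.4000
rho = a/c = 0.1333
Erlang-C formula applied:
C(c,a) = 0.0082

0.0082


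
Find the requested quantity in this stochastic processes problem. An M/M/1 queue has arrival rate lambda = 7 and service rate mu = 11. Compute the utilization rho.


rho = lambda/mu
= 7/11
= 0.6364

0.6364


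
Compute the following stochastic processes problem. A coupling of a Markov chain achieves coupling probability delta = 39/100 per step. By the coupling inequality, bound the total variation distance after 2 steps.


TV distance bound <= (1-delta)^n
= (1 - 0.3900)^2
= 0.6100^2
= 0.3721

0.3721


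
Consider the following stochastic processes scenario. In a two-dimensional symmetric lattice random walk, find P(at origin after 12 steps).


P = C(12,6)^2 / 4^12
= 924^2 / 16777216
= 853776 / 16777216
= 0.0509

0.0509


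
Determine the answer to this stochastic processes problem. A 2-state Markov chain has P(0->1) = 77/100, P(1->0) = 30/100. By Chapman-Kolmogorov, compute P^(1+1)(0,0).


P^2 = P^1 * P^1
Computing via matrix multiplication of the transition matrix.
Entry (0,0) of P^2 = 0.2839

0.2839


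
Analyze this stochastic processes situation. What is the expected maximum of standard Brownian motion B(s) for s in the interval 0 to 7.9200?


E(max B(s)) = sqrt(2t/pi)
= sqrt(2*7.9200/pi)
= sqrt(5.0420)
= 2.2454

2.2454


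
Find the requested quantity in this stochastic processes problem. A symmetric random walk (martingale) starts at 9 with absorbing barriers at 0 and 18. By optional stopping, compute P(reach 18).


By optional stopping theorem: E(M at tau) = M(0) = 9
P(hit 18)*18 + P(hit 0)*0 = 9
P(hit 18) = (9 - 0)/(18 - 0) = 1/2 = 0.5000

0.5000


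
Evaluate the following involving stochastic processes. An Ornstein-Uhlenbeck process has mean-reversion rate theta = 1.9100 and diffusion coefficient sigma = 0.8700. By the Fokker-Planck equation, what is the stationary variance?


Stationary variance = sigma^2 / (2*theta)
= 0.8700^2 / (2*1.9100)
= 0.7569 / 3.8200
= 0.1981

0.1981


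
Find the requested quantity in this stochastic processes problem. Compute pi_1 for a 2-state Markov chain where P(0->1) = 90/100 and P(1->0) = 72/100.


Stationary distribution: pi_0 = p10/(p01+p10), pi_1 = p01/(p01+p10)
p01 = 0.9000, p10 = 0.7200
pi_1 = 0.5556

0.5556


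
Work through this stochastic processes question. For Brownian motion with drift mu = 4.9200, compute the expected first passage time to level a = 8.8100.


Expected first passage time = a/mu
= 8.8100/4.9200
= 1.7907

1.7907


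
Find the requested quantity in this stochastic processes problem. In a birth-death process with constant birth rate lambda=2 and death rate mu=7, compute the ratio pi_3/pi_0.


For birth-death process, pi_n/pi_0 = (lambda/mu)^n
= (2/7)^3
= 0.0233

0.0233


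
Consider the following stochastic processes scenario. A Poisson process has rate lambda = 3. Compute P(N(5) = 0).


P(N(t)=k) = (lambda*t)^k * exp(-lambda*t) / k!
lambda*t = 15
= 15^0 * exp(-15) / 0!
= 1 * 3.0590e-07 / 1
= 3.0590e-07

3.0590e-07


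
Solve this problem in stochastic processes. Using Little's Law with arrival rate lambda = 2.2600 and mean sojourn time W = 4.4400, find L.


Little's Law: L = lambda * W
= 2.2600 * 4.4400
= 10.0344

10.0344


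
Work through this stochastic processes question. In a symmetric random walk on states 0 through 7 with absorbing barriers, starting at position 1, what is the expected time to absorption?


For symmetric RW on 0,...,N with absorbing barriers, E(i) = i*(N-i)
E(1) = 1 * 6 = 6

6


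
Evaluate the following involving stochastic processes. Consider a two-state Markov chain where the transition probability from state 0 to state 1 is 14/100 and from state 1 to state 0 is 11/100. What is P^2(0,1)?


Computing P^2 by matrix multiplication.
P = [[0.8600, 0.1400], [0.1100, 0.8900]]
After raising P to the power 2:
P^2(0,1) = 0.2450

0.2450


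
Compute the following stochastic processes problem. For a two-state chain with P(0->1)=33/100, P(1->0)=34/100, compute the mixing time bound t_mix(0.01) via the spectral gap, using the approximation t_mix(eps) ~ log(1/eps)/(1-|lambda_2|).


lambda_2 = |1 - p01 - p10| = |1 - 0.3300 - 0.3400| = 0.3300
t_mix ~ log(1/eps)/(1 - |lambda_2|)
= log(100)/(1 - 0.3300) = 4.6052/0.6700
= 6.8734

6.8734


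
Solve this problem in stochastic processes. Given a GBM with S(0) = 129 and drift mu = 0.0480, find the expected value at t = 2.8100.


E[S(t)] = S(0) * exp(mu * t)
= 129 * exp(0.0480 * 2.8100)
= 129 * 1.1444
= 147.6275

147.6275


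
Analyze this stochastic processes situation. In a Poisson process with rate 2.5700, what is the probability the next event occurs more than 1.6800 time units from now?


P(X > t) = exp(-lambda * t)
= exp(-2.5700 * 1.6800)
= exp(-4.3176) = 0.0133

0.0133


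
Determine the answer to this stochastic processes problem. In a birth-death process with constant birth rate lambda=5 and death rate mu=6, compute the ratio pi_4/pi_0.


For birth-death process, pi_n/pi_0 = (lambda/mu)^n
= (5/6)^4
= 0.4823

0.4823


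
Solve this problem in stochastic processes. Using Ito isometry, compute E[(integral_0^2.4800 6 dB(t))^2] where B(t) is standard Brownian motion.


By Ito isometry: E[(int f dB)^2] = int f^2 dt
= 6^2 * 2.4800
= 36 * 2.4800 = 89.2800

89.2800


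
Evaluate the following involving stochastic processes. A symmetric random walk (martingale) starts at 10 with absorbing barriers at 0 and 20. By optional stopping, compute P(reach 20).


By optional stopping theorem: E(M at tau) = M(0) = 10
P(hit 20)*20 + P(hit 0)*0 = 10
P(hit 20) = (10 - 0)/(20 - 0) = 1/2 = 0.5000

0.5000


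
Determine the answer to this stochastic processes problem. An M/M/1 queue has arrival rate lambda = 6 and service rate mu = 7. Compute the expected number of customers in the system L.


rho = 6/7 = 0.8571
L = rho/(1-rho)
= 0.8571/0.1429
= 6.0000

6.0000


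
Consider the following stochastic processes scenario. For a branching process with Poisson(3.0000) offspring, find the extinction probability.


Since mu = 3.0000 > 1, extinction prob q < 1.
Solve s = exp(mu*(s-1)) iteratively.
q = 0.0595

0.0595


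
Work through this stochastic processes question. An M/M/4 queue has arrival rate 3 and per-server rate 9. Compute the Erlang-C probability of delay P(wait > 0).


a = lambda/mu = 0.3333
rho = a/c = 0.0833
Erlang-C formula applied:
C(c,a) = 4.0209e-04

4.0209e-04


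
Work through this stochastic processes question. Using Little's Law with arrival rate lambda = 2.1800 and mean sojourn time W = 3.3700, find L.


Little's Law: L = lambda * W
= 2.1800 * 3.3700
= 7.3466

7.3466


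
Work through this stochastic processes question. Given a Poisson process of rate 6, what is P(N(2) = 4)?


P(N(t)=k) = (lambda*t)^k * exp(-lambda*t) / k!
lambda*t = 12
= 12^4 * exp(-12) / 4!
= 20736 * 6.1442e-06 / 24
= 0.0053

0.0053


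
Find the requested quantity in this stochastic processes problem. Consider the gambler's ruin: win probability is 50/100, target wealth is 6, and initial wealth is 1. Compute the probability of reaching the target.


p = 1/2: P(win) = i/N = 1/6
= 0.1667

0.1667


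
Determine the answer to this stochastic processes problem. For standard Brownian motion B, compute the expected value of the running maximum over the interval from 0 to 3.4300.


E(max B(s)) = sqrt(2t/pi)
= sqrt(2*3.4300/pi)
= sqrt(2.1836)
= 1.4777

1.4777


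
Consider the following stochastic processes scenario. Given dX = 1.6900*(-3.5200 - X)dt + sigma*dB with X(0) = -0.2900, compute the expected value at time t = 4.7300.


E[X(t)] = mu + (X(0) - mu)*exp(-theta*t)
= -3.5200 + (-0.2900 - -3.5200)*exp(-1.6900*4.7300)
= -3.5200 + 3.2300 * 3.3758e-04
= -3.5189

-3.5189


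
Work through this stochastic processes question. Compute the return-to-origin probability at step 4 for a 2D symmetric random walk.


P = C(4,2)^2 / 4^4
= 6^2 / 256
= 36 / 256
= 0.1406

0.1406


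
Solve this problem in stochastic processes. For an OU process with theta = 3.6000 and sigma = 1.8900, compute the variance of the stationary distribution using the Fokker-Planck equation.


Stationary variance = sigma^2 / (2*theta)
= 1.8900^2 / (2*3.6000)
= 3.5721 / 7.2000
= 0.4961

0.4961


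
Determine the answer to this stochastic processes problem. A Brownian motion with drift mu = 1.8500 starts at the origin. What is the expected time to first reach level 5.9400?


Expected first passage time = a/mu
= 5.9400/1.8500
= 3.2108

3.2108


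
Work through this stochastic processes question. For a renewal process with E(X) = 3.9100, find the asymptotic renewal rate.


Long-run renewal rate = 1/E(X)
= 1/3.9100
= 0.2558

0.2558


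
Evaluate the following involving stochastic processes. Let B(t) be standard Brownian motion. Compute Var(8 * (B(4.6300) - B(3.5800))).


Var(alpha*(B(t)-B(s))) = alpha^2 * (t-s)
= 8^2 * (4.6300 - 3.5800)
= 64 * 1.0500
= 67.2000

67.2000


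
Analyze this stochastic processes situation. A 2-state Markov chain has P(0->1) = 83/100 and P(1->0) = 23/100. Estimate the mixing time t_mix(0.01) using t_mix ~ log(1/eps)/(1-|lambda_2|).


lambda_2 = |1 - p01 - p10| = |1 - 0.8300 - 0.2300| = 0.0600
t_mix ~ log(1/eps)/(1 - |lambda_2|)
= log(100)/(1 - 0.0600) = 4.6052/0.9400
= 4.8991

4.8991


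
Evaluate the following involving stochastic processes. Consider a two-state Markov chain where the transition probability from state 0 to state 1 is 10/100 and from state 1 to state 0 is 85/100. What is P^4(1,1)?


Computing P^4 by matrix multiplication.
P = [[0.9000, 0.1000], [0.8500, 0.1500]]
After raising P to the power 4:
P^4(1,1) = 0.1053

0.1053


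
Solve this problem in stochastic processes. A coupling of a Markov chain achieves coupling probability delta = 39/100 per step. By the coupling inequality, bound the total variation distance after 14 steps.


TV distance bound <= (1-delta)^n
= (1 - 0.3900)^14
= 0.6100^14
= 9.8768e-04

9.8768e-04


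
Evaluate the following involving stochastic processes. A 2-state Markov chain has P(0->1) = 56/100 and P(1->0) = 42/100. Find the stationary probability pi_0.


Stationary distribution: pi_0 = p10/(p01+p10), pi_1 = p01/(p01+p10)
p01 = 0.5600, p10 = 0.4200
pi_0 = 0.4286

0.4286


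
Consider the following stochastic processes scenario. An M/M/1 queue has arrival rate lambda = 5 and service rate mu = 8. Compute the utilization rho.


rho = lambda/mu
= 5/8
= 0.6250

0.6250


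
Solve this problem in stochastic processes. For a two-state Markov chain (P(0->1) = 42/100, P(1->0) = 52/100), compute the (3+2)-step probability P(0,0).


P^5 = P^3 * P^2
Computing via matrix multiplication of the transition matrix.
Entry (0,0) of P^5 = 0.5532

0.5532


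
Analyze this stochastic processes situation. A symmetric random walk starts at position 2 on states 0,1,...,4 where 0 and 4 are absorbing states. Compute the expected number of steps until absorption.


For symmetric RW on 0,...,N with absorbing barriers, E(i) = i*(N-i)
E(2) = 2 * 2 = 4

4


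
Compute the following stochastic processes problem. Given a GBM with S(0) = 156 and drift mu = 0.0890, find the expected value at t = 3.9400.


E[S(t)] = S(0) * exp(mu * t)
= 156 * exp(0.0890 * 3.9400)
= 156 * 1.4200
= 221.5207

221.5207


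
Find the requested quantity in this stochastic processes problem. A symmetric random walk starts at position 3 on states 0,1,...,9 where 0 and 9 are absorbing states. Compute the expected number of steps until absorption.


For symmetric RW on 0,...,N with absorbing barriers, E(i) = i*(N-i)
E(3) = 3 * 6 = 18

18


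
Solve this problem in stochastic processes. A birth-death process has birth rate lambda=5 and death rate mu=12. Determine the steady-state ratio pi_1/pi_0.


For birth-death process, pi_n/pi_0 = (lambda/mu)^n
= (5/12)^1
= 0.4167

0.4167


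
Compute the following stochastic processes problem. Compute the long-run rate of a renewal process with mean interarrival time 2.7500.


Long-run renewal rate = 1/E(X)
= 1/2.7500
= 0.3636

0.3636


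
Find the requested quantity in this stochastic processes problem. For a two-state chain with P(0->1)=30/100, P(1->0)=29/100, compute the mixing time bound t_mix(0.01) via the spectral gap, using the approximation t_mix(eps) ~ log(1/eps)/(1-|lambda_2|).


lambda_2 = |1 - p01 - p10| = |1 - 0.3000 - 0.2900| = 0.4100
t_mix ~ log(1/eps)/(1 - |lambda_2|)
= log(100)/(1 - 0.4100) = 4.6052/0.5900
= 7.8054

7.8054


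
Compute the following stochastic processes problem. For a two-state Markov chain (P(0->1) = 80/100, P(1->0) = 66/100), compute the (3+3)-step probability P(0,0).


P^6 = P^3 * P^3
Computing via matrix multiplication of the transition matrix.
Entry (0,0) of P^6 = 0.4572

0.4572


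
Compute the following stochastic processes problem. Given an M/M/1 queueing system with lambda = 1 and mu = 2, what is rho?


rho = lambda/mu
= 1/2
= 0.5000

0.5000


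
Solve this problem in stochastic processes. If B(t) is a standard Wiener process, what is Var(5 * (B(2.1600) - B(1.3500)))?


Var(alpha*(B(t)-B(s))) = alpha^2 * (t-s)
= 5^2 * (2.1600 - 1.3500)
= 25 * 0.8100
= 20.2500

20.2500


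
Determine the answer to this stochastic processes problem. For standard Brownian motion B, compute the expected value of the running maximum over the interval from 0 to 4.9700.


E(max B(s)) = sqrt(2t/pi)
= sqrt(2*4.9700/pi)
= sqrt(3.1640)
= 1.7788

1.7788
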